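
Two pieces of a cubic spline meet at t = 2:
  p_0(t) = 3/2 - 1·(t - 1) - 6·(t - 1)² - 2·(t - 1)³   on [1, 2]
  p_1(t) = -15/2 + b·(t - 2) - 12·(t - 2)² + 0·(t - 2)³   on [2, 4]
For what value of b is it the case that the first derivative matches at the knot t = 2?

p_0'(t) = -1 - 12·(t - 1) - 6·(t - 1)², so p_0'(2) = -19. On the right, p_1'(2) = b, so b = -19.

-19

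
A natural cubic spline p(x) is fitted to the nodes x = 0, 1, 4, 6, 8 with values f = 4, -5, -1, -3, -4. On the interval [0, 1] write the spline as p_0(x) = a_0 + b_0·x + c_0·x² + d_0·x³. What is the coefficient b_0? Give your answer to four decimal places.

Put M_i = p'' at the i-th knot. Here h = (1, 3, 2, 2) and Δ = (-9, 4/3, -1, -1/2), so the interior equations h_(i-1)·M_(i-1) + 2(h_(i-1)+h_i)·M_i + h_i·M_(i+1) = 6(Δ_i − Δ_(i-1)) read
  1·M_0 + 8·M_1 + 3·M_2 = 6(Δ_1 - Δ_0) = 62
  3·M_1 + 10·M_2 + 2·M_3 = 6(Δ_2 - Δ_1) = -14
  2·M_2 + 8·M_3 + 2·M_4 = 6(Δ_3 - Δ_2) = 3
Natural end conditions: M_0 = M_4 = 0.
Solving: M_0 = 0, M_1 = 2533/268, M_2 = -304/67, M_3 = 809/536, M_4 = 0.
On [0, 1], with p_0(x) = a_0 + b_0·x + c_0·x² + d_0·x³: c_0 = M_0/2 = 0, d_0 = (M_1 - M_0)/(6h_0) = 2533/1608, b_0 = Δ_0 - h_0(2M_0 + M_1)/6 = -17005/1608.

-10.5752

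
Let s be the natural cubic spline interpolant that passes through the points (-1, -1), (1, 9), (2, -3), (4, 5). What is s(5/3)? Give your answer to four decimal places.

0.8032

Write M_i for s''(x_i). With h_i = 2, 1, 2 and divided differences Δ_i = 5, -12, 4, the continuity of s' gives the tridiagonal system
  2·M_0 + 6·M_1 + 1·M_2 = 6(Δ_1 - Δ_0) = -102
  1·M_1 + 6·M_2 + 2·M_3 = 6(Δ_2 - Δ_1) = 96
Natural end conditions: M_0 = M_3 = 0.
Solving: M_0 = 0, M_1 = -708/35, M_2 = 678/35, M_3 = 0.
On [1, 2], s(x) = 9 - 297/35·(x - 1) - 354/35·(x - 1)² + 33/5·(x - 1)³.
With (x - 1) = 2/3: s(5/3) = 253/315.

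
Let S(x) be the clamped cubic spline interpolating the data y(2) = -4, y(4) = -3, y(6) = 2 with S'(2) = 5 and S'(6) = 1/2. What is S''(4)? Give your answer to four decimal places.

5.2500

Let σ_i = S''(x_i). Step sizes h_i = 2, 2; slopes of the chords Δ_i = (y_(i+1) - y_i)/h_i = 1/2, 5/2.
  2·σ_0 + 8·σ_1 + 2·σ_2 = 6(Δ_1 - Δ_0) = 12
Clamped end conditions give two more equations: 2h_0·σ_0 + h_0·σ_1 = 6(Δ_0 - S'(2)) = -27 and h_1·σ_1 + 2h_1·σ_2 = 6(S'(6) - Δ_1) = -12.
Forward elimination and back-substitution give σ_0 = -75/8, σ_1 = 21/4, σ_2 = -45/8.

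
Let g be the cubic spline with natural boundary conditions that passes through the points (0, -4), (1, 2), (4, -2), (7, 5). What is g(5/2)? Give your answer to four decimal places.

Put σ_i = g'' at the i-th knot. Here h = (1, 3, 3) and Δ = (6, -4/3, 7/3), so the interior equations h_(i-1)·σ_(i-1) + 2(h_(i-1)+h_i)·σ_i + h_i·σ_(i+1) = 6(Δ_i − Δ_(i-1)) read
  1·σ_0 + 8·σ_1 + 3·σ_2 = 6(Δ_1 - Δ_0) = -44
  3·σ_1 + 12·σ_2 + 3·σ_3 = 6(Δ_2 - Δ_1) = 22
Natural end conditions: σ_0 = σ_3 = 0.
Forward elimination and back-substitution give σ_0 = 0, σ_1 = -198/29, σ_2 = 308/87, σ_3 = 0.
On [1, 4], g(t) = 2 + 108/29·(t - 1) - 99/29·(t - 1)² + 451/783·(t - 1)³.
With (t - 1) = 3/2: g(5/2) = 429/232.

1.8491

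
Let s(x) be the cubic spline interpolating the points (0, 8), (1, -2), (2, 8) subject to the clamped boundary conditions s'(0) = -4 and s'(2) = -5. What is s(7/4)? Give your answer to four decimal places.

7.2461

Let m_i = s''(x_i). Step sizes h_i = 1, 1; slopes of the chords Δ_i = (y_(i+1) - y_i)/h_i = -10, 10.
  1·m_0 + 4·m_1 + 1·m_2 = 6(Δ_1 - Δ_0) = 120
Clamped end conditions give two more equations: 2h_0·m_0 + h_0·m_1 = 6(Δ_0 - s'(0)) = -36 and h_1·m_1 + 2h_1·m_2 = 6(s'(2) - Δ_1) = -90.
Hence m_0 = -97/2, m_1 = 61, m_2 = -151/2.
On [1, 2], s(x) = -2 + 9/4·(x - 1) + 61/2·(x - 1)² - 91/4·(x - 1)³.
With (x - 1) = 3/4: s(7/4) = 1855/256.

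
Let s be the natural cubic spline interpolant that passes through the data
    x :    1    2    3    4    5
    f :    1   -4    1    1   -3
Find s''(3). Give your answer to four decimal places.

With m_i denoting the second derivative at x_i, h_i = 1, 1, 1, 1, and Δ_i = (y_(i+1) − y_i)/h_i = -5, 5, 0, -4:
  1·m_0 + 4·m_1 + 1·m_2 = 6(Δ_1 - Δ_0) = 60
  1·m_1 + 4·m_2 + 1·m_3 = 6(Δ_2 - Δ_1) = -30
  1·m_2 + 4·m_3 + 1·m_4 = 6(Δ_3 - Δ_2) = -24
Natural end conditions: m_0 = m_4 = 0.
Hence m_0 = 0, m_1 = 249/14, m_2 = -78/7, m_3 = -45/14, m_4 = 0.

-11.1429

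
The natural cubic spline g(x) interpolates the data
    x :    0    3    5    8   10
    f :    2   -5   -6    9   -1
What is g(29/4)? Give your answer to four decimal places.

Let M_i = g''(x_i). Step sizes h_i = 3, 2, 3, 2; slopes of the chords Δ_i = (y_(i+1) - y_i)/h_i = -7/3, -1/2, 5, -5.
  3·M_0 + 10·M_1 + 2·M_2 = 6(Δ_1 - Δ_0) = 11
  2·M_1 + 10·M_2 + 3·M_3 = 6(Δ_2 - Δ_1) = 33
  3·M_2 + 10·M_3 + 2·M_4 = 6(Δ_3 - Δ_2) = -60
Natural end conditions: M_0 = M_4 = 0.
Forward elimination and back-substitution give M_0 = 0, M_1 = -19/870, M_2 = 488/87, M_3 = -1114/145, M_4 = 0.
On [5, 8], g(x) = -6 + 1406/435·(x - 5) + 244/87·(x - 5)² - 2891/3915·(x - 5)³.
With (x - 5) = 9/4: g(29/4) = 2259/320.

7.0594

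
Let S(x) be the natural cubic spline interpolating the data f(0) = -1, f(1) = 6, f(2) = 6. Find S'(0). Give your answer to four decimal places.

With M_i denoting the second derivative at x_i, h_i = 1, 1, and Δ_i = (y_(i+1) − y_i)/h_i = 7, 0:
  1·M_0 + 4·M_1 + 1·M_2 = 6(Δ_1 - Δ_0) = -42
Natural end conditions: M_0 = M_2 = 0.
Forward elimination and back-substitution give M_0 = 0, M_1 = -21/2, M_2 = 0.
On [0, 1], S'(x) = b_0 + 2c_0·x + 3d_0·x² with b_0 = Δ_0 - h_0(2M_0 + M_1)/6 = 35/4, c_0 = M_0/2 = 0, d_0 = (M_1 - M_0)/(6h_0) = -7/4. So S'(0) = 35/4.

8.7500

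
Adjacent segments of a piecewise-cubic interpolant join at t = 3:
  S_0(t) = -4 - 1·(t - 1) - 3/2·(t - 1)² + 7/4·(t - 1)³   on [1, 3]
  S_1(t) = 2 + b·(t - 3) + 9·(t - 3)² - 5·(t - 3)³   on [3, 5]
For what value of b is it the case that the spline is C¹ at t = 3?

S_0'(t) = -1 - 3·(t - 1) + 21/4·(t - 1)², so S_0'(3) = 14. On the right, S_1'(3) = b, so b = 14.

14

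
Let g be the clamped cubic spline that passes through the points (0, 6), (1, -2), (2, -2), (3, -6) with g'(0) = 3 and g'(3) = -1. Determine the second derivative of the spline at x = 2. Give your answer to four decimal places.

With M_i denoting the second derivative at x_i, h_i = 1, 1, 1, and Δ_i = (y_(i+1) − y_i)/h_i = -8, 0, -4:
  1·M_0 + 4·M_1 + 1·M_2 = 6(Δ_1 - Δ_0) = 48
  1·M_1 + 4·M_2 + 1·M_3 = 6(Δ_2 - Δ_1) = -24
Clamped end conditions give two more equations: 2h_0·M_0 + h_0·M_1 = 6(Δ_0 - g'(0)) = -66 and h_2·M_2 + 2h_2·M_3 = 6(g'(3) - Δ_2) = 18.
Hence M_0 = -706/15, M_1 = 422/15, M_2 = -262/15, M_3 = 266/15.

-17.4667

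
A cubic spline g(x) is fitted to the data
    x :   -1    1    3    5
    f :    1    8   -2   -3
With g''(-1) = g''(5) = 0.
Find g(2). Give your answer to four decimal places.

3.6000

Write M_i for g''(x_i). With h_i = 2, 2, 2 and divided differences Δ_i = 7/2, -5, -1/2, the continuity of g' gives the tridiagonal system
  2·M_0 + 8·M_1 + 2·M_2 = 6(Δ_1 - Δ_0) = -51
  2·M_1 + 8·M_2 + 2·M_3 = 6(Δ_2 - Δ_1) = 27
Natural end conditions: M_0 = M_3 = 0.
Solving: M_0 = 0, M_1 = -77/10, M_2 = 53/10, M_3 = 0.
On [1, 3], g(x) = 8 - 49/30·(x - 1) - 77/20·(x - 1)² + 13/12·(x - 1)³.
With (x - 1) = 1: g(2) = 18/5.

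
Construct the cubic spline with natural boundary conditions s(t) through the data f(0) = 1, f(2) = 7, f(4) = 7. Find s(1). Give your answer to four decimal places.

4.5625

Let M_i = s''(x_i). Step sizes h_i = 2, 2; slopes of the chords Δ_i = (y_(i+1) - y_i)/h_i = 3, 0.
  2·M_0 + 8·M_1 + 2·M_2 = 6(Δ_1 - Δ_0) = -18
Natural end conditions: M_0 = M_2 = 0.
Forward elimination and back-substitution give M_0 = 0, M_1 = -9/4, M_2 = 0.
On [0, 2], s(t) = 1 + 15/4·t + 0·t² - 3/16·t³.
With t = 1: s(1) = 73/16.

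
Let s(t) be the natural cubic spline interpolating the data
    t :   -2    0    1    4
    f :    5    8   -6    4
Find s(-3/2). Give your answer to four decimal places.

8.5691

Write m_i for s''(x_i). With h_i = 2, 1, 3 and divided differences Δ_i = 3/2, -14, 10/3, the continuity of s' gives the tridiagonal system
  2·m_0 + 6·m_1 + 1·m_2 = 6(Δ_1 - Δ_0) = -93
  1·m_1 + 8·m_2 + 3·m_3 = 6(Δ_2 - Δ_1) = 104
Natural end conditions: m_0 = m_3 = 0.
Hence m_0 = 0, m_1 = -848/47, m_2 = 717/47, m_3 = 0.
On [-2, 0], s(t) = 5 + 2119/282·(t + 2) + 0·(t + 2)² - 212/141·(t + 2)³.
With (t + 2) = 1/2: s(-3/2) = 1611/188.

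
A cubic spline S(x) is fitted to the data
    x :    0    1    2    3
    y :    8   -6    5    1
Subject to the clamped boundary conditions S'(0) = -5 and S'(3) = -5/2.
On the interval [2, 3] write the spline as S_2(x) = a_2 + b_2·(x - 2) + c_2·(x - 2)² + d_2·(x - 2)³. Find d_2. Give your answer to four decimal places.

Let m_i = S''(x_i). Step sizes h_i = 1, 1, 1; slopes of the chords Δ_i = (y_(i+1) - y_i)/h_i = -14, 11, -4.
  1·m_0 + 4·m_1 + 1·m_2 = 6(Δ_1 - Δ_0) = 150
  1·m_1 + 4·m_2 + 1·m_3 = 6(Δ_2 - Δ_1) = -90
Clamped end conditions give two more equations: 2h_0·m_0 + h_0·m_1 = 6(Δ_0 - S'(0)) = -54 and h_2·m_2 + 2h_2·m_3 = 6(S'(3) - Δ_2) = 9.
Hence m_0 = -881/15, m_1 = 952/15, m_2 = -677/15, m_3 = 406/15.
On [2, 3], with S_2(x) = a_2 + b_2·(x - 2) + c_2·(x - 2)² + d_2·(x - 2)³: c_2 = m_2/2 = -677/30, d_2 = (m_3 - m_2)/(6h_2) = 361/30, b_2 = Δ_2 - h_2(2m_2 + m_3)/6 = 98/15.

12.0333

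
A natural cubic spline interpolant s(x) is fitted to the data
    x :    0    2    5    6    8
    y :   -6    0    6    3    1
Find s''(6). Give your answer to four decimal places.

2.7260

Write σ_i for s''(x_i). With h_i = 2, 3, 1, 2 and divided differences Δ_i = 3, 2, -3, -1, the continuity of s' gives the tridiagonal system
  2·σ_0 + 10·σ_1 + 3·σ_2 = 6(Δ_1 - Δ_0) = -6
  3·σ_1 + 8·σ_2 + 1·σ_3 = 6(Δ_2 - Δ_1) = -30
  1·σ_2 + 6·σ_3 + 2·σ_4 = 6(Δ_3 - Δ_2) = 12
Natural end conditions: σ_0 = σ_4 = 0.
Solving the tridiagonal system: σ_0 = 0, σ_1 = 147/208, σ_2 = -453/104, σ_3 = 567/208, σ_4 = 0.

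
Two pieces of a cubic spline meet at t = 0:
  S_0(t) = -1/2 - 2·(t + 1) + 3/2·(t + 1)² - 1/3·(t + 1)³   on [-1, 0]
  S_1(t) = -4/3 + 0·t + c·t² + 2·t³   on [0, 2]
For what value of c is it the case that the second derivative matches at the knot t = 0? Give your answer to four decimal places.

0.5000

S_0''(t) = 3 - 2·(t + 1), so S_0''(0) = 1. On the right, S_1''(0) = 2c, so c = 1/2.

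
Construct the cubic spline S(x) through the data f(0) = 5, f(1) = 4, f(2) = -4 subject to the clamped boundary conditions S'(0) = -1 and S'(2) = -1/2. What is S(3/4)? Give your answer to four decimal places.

5.0059

Put M_i = S'' at the i-th knot. Here h = (1, 1) and Δ = (-1, -8), so the interior equations h_(i-1)·M_(i-1) + 2(h_(i-1)+h_i)·M_i + h_i·M_(i+1) = 6(Δ_i − Δ_(i-1)) read
  1·M_0 + 4·M_1 + 1·M_2 = 6(Δ_1 - Δ_0) = -42
Clamped end conditions give two more equations: 2h_0·M_0 + h_0·M_1 = 6(Δ_0 - S'(0)) = 0 and h_1·M_1 + 2h_1·M_2 = 6(S'(2) - Δ_1) = 45.
Solving: M_0 = 43/4, M_1 = -43/2, M_2 = 133/4.
On [0, 1], S(x) = 5 - 1·x + 43/8·x² - 43/8·x³.
With x = 3/4: S(3/4) = 2563/512.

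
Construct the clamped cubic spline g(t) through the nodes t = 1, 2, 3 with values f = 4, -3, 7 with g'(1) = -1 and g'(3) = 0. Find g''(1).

Let σ_i = g''(x_i). Step sizes h_i = 1, 1; slopes of the chords Δ_i = (y_(i+1) - y_i)/h_i = -7, 10.
  1·σ_0 + 4·σ_1 + 1·σ_2 = 6(Δ_1 - Δ_0) = 102
Clamped end conditions give two more equations: 2h_0·σ_0 + h_0·σ_1 = 6(Δ_0 - g'(1)) = -36 and h_1·σ_1 + 2h_1·σ_2 = 6(g'(3) - Δ_1) = -60.
Solving: σ_0 = -43, σ_1 = 50, σ_2 = -55.

-43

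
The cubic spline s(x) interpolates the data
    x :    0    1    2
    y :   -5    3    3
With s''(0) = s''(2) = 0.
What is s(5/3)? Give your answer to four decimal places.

3.5926

With m_i denoting the second derivative at x_i, h_i = 1, 1, and Δ_i = (y_(i+1) − y_i)/h_i = 8, 0:
  1·m_0 + 4·m_1 + 1·m_2 = 6(Δ_1 - Δ_0) = -48
Natural end conditions: m_0 = m_2 = 0.
Forward elimination and back-substitution give m_0 = 0, m_1 = -12, m_2 = 0.
On [1, 2], s(x) = 3 + 4·(x - 1) - 6·(x - 1)² + 2·(x - 1)³.
With (x - 1) = 2/3: s(5/3) = 97/27.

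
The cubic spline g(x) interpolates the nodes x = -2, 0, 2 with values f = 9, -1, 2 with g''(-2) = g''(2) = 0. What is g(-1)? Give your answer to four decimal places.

Put M_i = g'' at the i-th knot. Here h = (2, 2) and Δ = (-5, 3/2), so the interior equations h_(i-1)·M_(i-1) + 2(h_(i-1)+h_i)·M_i + h_i·M_(i+1) = 6(Δ_i − Δ_(i-1)) read
  2·M_0 + 8·M_1 + 2·M_2 = 6(Δ_1 - Δ_0) = 39
Natural end conditions: M_0 = M_2 = 0.
Solving the tridiagonal system: M_0 = 0, M_1 = 39/8, M_2 = 0.
On [-2, 0], g(x) = 9 - 53/8·(x + 2) + 0·(x + 2)² + 13/32·(x + 2)³.
With (x + 2) = 1: g(-1) = 89/32.

2.7813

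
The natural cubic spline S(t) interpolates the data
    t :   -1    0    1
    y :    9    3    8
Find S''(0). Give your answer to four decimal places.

With m_i denoting the second derivative at x_i, h_i = 1, 1, and Δ_i = (y_(i+1) − y_i)/h_i = -6, 5:
  1·m_0 + 4·m_1 + 1·m_2 = 6(Δ_1 - Δ_0) = 66
Natural end conditions: m_0 = m_2 = 0.
Solving the tridiagonal system: m_0 = 0, m_1 = 33/2, m_2 = 0.

16.5000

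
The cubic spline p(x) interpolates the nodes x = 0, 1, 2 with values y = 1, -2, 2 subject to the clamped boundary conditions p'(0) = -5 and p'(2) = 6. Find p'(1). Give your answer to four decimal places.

With M_i denoting the second derivative at x_i, h_i = 1, 1, and Δ_i = (y_(i+1) − y_i)/h_i = -3, 4:
  1·M_0 + 4·M_1 + 1·M_2 = 6(Δ_1 - Δ_0) = 42
Clamped end conditions give two more equations: 2h_0·M_0 + h_0·M_1 = 6(Δ_0 - p'(0)) = 12 and h_1·M_1 + 2h_1·M_2 = 6(p'(2) - Δ_1) = 12.
Solving: M_0 = 1, M_1 = 10, M_2 = 1.
On [1, 2], p'(x) = b_1 + 2c_1·(x - 1) + 3d_1·(x - 1)² with b_1 = Δ_1 - h_1(2M_1 + M_2)/6 = 1/2, c_1 = M_1/2 = 5, d_1 = (M_2 - M_1)/(6h_1) = -3/2. So p'(1) = 1/2.

0.5000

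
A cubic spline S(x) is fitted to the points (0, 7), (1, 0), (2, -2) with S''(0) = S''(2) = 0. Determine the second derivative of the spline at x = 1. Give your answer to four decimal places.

7.5000

Let M_i = S''(x_i). Step sizes h_i = 1, 1; slopes of the chords Δ_i = (y_(i+1) - y_i)/h_i = -7, -2.
  1·M_0 + 4·M_1 + 1·M_2 = 6(Δ_1 - Δ_0) = 30
Natural end conditions: M_0 = M_2 = 0.
Solving the tridiagonal system: M_0 = 0, M_1 = 15/2, M_2 = 0.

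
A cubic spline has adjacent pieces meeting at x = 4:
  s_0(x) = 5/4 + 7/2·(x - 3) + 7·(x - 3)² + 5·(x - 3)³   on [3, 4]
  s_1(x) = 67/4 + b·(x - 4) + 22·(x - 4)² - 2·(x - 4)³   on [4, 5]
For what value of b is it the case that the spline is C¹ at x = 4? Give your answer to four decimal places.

32.5000

s_0'(x) = 7/2 + 14·(x - 3) + 15·(x - 3)², so s_0'(4) = 65/2. On the right, s_1'(4) = b, so b = 65/2.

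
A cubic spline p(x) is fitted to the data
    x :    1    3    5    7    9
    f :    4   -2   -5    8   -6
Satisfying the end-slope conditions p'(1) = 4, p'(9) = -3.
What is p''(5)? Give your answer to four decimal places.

9.6250

With σ_i denoting the second derivative at x_i, h_i = 2, 2, 2, 2, and Δ_i = (y_(i+1) − y_i)/h_i = -3, -3/2, 13/2, -7:
  2·σ_0 + 8·σ_1 + 2·σ_2 = 6(Δ_1 - Δ_0) = 9
  2·σ_1 + 8·σ_2 + 2·σ_3 = 6(Δ_2 - Δ_1) = 48
  2·σ_2 + 8·σ_3 + 2·σ_4 = 6(Δ_3 - Δ_2) = -81
Clamped end conditions give two more equations: 2h_0·σ_0 + h_0·σ_1 = 6(Δ_0 - p'(1)) = -42 and h_3·σ_3 + 2h_3·σ_4 = 6(p'(9) - Δ_3) = 24.
Solving: σ_0 = -631/56, σ_1 = 43/28, σ_2 = 77/8, σ_3 = -449/28, σ_4 = 785/56.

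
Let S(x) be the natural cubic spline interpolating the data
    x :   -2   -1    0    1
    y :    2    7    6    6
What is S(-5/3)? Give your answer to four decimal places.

4.1605

Write m_i for S''(x_i). With h_i = 1, 1, 1 and divided differences Δ_i = 5, -1, 0, the continuity of S' gives the tridiagonal system
  1·m_0 + 4·m_1 + 1·m_2 = 6(Δ_1 - Δ_0) = -36
  1·m_1 + 4·m_2 + 1·m_3 = 6(Δ_2 - Δ_1) = 6
Natural end conditions: m_0 = m_3 = 0.
Solving: m_0 = 0, m_1 = -10, m_2 = 4, m_3 = 0.
On [-2, -1], S(x) = 2 + 20/3·(x + 2) + 0·(x + 2)² - 5/3·(x + 2)³.
With (x + 2) = 1/3: S(-5/3) = 337/81.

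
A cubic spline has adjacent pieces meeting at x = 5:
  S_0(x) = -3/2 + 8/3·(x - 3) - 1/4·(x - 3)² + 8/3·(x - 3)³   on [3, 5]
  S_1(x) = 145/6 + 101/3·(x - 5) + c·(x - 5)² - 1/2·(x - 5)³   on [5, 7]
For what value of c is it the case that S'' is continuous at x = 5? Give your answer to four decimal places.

S_0''(x) = -1/2 + 16·(x - 3), so S_0''(5) = 63/2. On the right, S_1''(5) = 2c, so c = 63/4.

15.7500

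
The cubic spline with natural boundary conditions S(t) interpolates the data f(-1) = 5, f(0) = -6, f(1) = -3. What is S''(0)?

Write M_i for S''(x_i). With h_i = 1, 1 and divided differences Δ_i = -11, 3, the continuity of S' gives the tridiagonal system
  1·M_0 + 4·M_1 + 1·M_2 = 6(Δ_1 - Δ_0) = 84
Natural end conditions: M_0 = M_2 = 0.
Solving the tridiagonal system: M_0 = 0, M_1 = 21, M_2 = 0.

21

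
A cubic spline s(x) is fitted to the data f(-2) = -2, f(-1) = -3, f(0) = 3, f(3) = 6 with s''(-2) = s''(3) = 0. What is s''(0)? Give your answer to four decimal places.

Write M_i for s''(x_i). With h_i = 1, 1, 3 and divided differences Δ_i = -1, 6, 1, the continuity of s' gives the tridiagonal system
  1·M_0 + 4·M_1 + 1·M_2 = 6(Δ_1 - Δ_0) = 42
  1·M_1 + 8·M_2 + 3·M_3 = 6(Δ_2 - Δ_1) = -30
Natural end conditions: M_0 = M_3 = 0.
Solving: M_0 = 0, M_1 = 366/31, M_2 = -162/31, M_3 = 0.

-5.2258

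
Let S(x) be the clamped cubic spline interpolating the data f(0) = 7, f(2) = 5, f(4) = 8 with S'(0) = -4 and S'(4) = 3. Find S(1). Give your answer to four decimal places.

With M_i denoting the second derivative at x_i, h_i = 2, 2, and Δ_i = (y_(i+1) − y_i)/h_i = -1, 3/2:
  2·M_0 + 8·M_1 + 2·M_2 = 6(Δ_1 - Δ_0) = 15
Clamped end conditions give two more equations: 2h_0·M_0 + h_0·M_1 = 6(Δ_0 - S'(0)) = 18 and h_1·M_1 + 2h_1·M_2 = 6(S'(4) - Δ_1) = 9.
Hence M_0 = 35/8, M_1 = 1/4, M_2 = 17/8.
On [0, 2], S(x) = 7 - 4·x + 35/16·x² - 11/32·x³.
With x = 1: S(1) = 155/32.

4.8438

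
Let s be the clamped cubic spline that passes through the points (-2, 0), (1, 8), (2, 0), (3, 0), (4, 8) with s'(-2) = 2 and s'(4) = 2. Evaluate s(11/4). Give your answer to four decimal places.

With m_i denoting the second derivative at x_i, h_i = 3, 1, 1, 1, and Δ_i = (y_(i+1) − y_i)/h_i = 8/3, -8, 0, 8:
  3·m_0 + 8·m_1 + 1·m_2 = 6(Δ_1 - Δ_0) = -64
  1·m_1 + 4·m_2 + 1·m_3 = 6(Δ_2 - Δ_1) = 48
  1·m_2 + 4·m_3 + 1·m_4 = 6(Δ_3 - Δ_2) = 48
Clamped end conditions give two more equations: 2h_0·m_0 + h_0·m_1 = 6(Δ_0 - s'(-2)) = 4 and h_3·m_3 + 2h_3·m_4 = 6(s'(4) - Δ_3) = -36.
Solving: m_0 = 178/27, m_1 = -320/27, m_2 = 298/27, m_3 = 424/27, m_4 = -698/27.
On [2, 3], s(x) = 0 - 170/27·(x - 2) + 149/27·(x - 2)² + 7/9·(x - 2)³.
With (x - 2) = 3/4: s(11/4) = -743/576.

-1.2899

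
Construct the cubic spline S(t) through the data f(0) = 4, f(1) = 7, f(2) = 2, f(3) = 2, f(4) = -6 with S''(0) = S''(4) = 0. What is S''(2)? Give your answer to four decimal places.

15.4286

Let M_i = S''(x_i). Step sizes h_i = 1, 1, 1, 1; slopes of the chords Δ_i = (y_(i+1) - y_i)/h_i = 3, -5, 0, -8.
  1·M_0 + 4·M_1 + 1·M_2 = 6(Δ_1 - Δ_0) = -48
  1·M_1 + 4·M_2 + 1·M_3 = 6(Δ_2 - Δ_1) = 30
  1·M_2 + 4·M_3 + 1·M_4 = 6(Δ_3 - Δ_2) = -48
Natural end conditions: M_0 = M_4 = 0.
Solving: M_0 = 0, M_1 = -111/7, M_2 = 108/7, M_3 = -111/7, M_4 = 0.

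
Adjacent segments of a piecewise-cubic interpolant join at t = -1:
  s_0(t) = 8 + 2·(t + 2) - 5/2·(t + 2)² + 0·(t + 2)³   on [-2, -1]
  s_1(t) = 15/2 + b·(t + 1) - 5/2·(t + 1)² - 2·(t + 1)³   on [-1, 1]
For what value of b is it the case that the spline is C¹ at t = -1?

s_0'(t) = 2 - 5·(t + 2) + 0·(t + 2)², so s_0'(-1) = -3. On the right, s_1'(-1) = b, so b = -3.

-3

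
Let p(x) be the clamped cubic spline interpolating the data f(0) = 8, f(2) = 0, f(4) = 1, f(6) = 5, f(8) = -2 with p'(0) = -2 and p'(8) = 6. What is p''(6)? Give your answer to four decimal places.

Write σ_i for p''(x_i). With h_i = 2, 2, 2, 2 and divided differences Δ_i = -4, 1/2, 2, -7/2, the continuity of p' gives the tridiagonal system
  2·σ_0 + 8·σ_1 + 2·σ_2 = 6(Δ_1 - Δ_0) = 27
  2·σ_1 + 8·σ_2 + 2·σ_3 = 6(Δ_2 - Δ_1) = 9
  2·σ_2 + 8·σ_3 + 2·σ_4 = 6(Δ_3 - Δ_2) = -33
Clamped end conditions give two more equations: 2h_0·σ_0 + h_0·σ_1 = 6(Δ_0 - p'(0)) = -12 and h_3·σ_3 + 2h_3·σ_4 = 6(p'(8) - Δ_3) = 57.
Forward elimination and back-substitution give σ_0 = -5, σ_1 = 4, σ_2 = 5/2, σ_3 = -19/2, σ_4 = 19.

-9.5000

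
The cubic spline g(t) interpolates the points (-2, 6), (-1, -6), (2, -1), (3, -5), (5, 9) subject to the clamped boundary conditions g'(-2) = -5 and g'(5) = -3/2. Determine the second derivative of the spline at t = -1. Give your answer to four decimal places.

19.4000

Put m_i = g'' at the i-th knot. Here h = (1, 3, 1, 2) and Δ = (-12, 5/3, -4, 7), so the interior equations h_(i-1)·m_(i-1) + 2(h_(i-1)+h_i)·m_i + h_i·m_(i+1) = 6(Δ_i − Δ_(i-1)) read
  1·m_0 + 8·m_1 + 3·m_2 = 6(Δ_1 - Δ_0) = 82
  3·m_1 + 8·m_2 + 1·m_3 = 6(Δ_2 - Δ_1) = -34
  1·m_2 + 6·m_3 + 2·m_4 = 6(Δ_3 - Δ_2) = 66
Clamped end conditions give two more equations: 2h_0·m_0 + h_0·m_1 = 6(Δ_0 - g'(-2)) = -42 and h_3·m_3 + 2h_3·m_4 = 6(g'(5) - Δ_3) = -51.
Hence m_0 = -307/10, m_1 = 97/5, m_2 = -85/6, m_3 = 317/15, m_4 = -1399/60.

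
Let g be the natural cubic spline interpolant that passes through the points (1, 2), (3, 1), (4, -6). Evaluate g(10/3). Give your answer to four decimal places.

-0.9321

Write σ_i for g''(x_i). With h_i = 2, 1 and divided differences Δ_i = -1/2, -7, the continuity of g' gives the tridiagonal system
  2·σ_0 + 6·σ_1 + 1·σ_2 = 6(Δ_1 - Δ_0) = -39
Natural end conditions: σ_0 = σ_2 = 0.
Hence σ_0 = 0, σ_1 = -13/2, σ_2 = 0.
On [3, 4], g(x) = 1 - 29/6·(x - 3) - 13/4·(x - 3)² + 13/12·(x - 3)³.
With (x - 3) = 1/3: g(10/3) = -151/162.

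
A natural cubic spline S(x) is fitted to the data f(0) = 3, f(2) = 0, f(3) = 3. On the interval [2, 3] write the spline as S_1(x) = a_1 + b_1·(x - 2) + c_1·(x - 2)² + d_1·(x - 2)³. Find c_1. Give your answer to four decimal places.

Put m_i = S'' at the i-th knot. Here h = (2, 1) and Δ = (-3/2, 3), so the interior equations h_(i-1)·m_(i-1) + 2(h_(i-1)+h_i)·m_i + h_i·m_(i+1) = 6(Δ_i − Δ_(i-1)) read
  2·m_0 + 6·m_1 + 1·m_2 = 6(Δ_1 - Δ_0) = 27
Natural end conditions: m_0 = m_2 = 0.
Forward elimination and back-substitution give m_0 = 0, m_1 = 9/2, m_2 = 0.
On [2, 3], with S_1(x) = a_1 + b_1·(x - 2) + c_1·(x - 2)² + d_1·(x - 2)³: c_1 = m_1/2 = 9/4, d_1 = (m_2 - m_1)/(6h_1) = -3/4, b_1 = Δ_1 - h_1(2m_1 + m_2)/6 = 3/2.

2.2500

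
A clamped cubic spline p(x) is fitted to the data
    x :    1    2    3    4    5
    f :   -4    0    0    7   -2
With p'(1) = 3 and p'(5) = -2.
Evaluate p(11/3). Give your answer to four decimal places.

Let m_i = p''(x_i). Step sizes h_i = 1, 1, 1, 1; slopes of the chords Δ_i = (y_(i+1) - y_i)/h_i = 4, 0, 7, -9.
  1·m_0 + 4·m_1 + 1·m_2 = 6(Δ_1 - Δ_0) = -24
  1·m_1 + 4·m_2 + 1·m_3 = 6(Δ_2 - Δ_1) = 42
  1·m_2 + 4·m_3 + 1·m_4 = 6(Δ_3 - Δ_2) = -96
Clamped end conditions give two more equations: 2h_0·m_0 + h_0·m_1 = 6(Δ_0 - p'(1)) = 6 and h_3·m_3 + 2h_3·m_4 = 6(p'(5) - Δ_3) = 42.
Solving: m_0 = 289/28, m_1 = -205/14, m_2 = 97/4, m_3 = -565/14, m_4 = 1153/28.
On [3, 4], p(x) = 0 + 79/14·(x - 3) + 97/8·(x - 3)² - 603/56·(x - 3)³.
With (x - 3) = 2/3: p(11/3) = 751/126.

5.9603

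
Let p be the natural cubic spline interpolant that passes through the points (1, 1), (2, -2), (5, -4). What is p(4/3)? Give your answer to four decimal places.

-0.0864

Put M_i = p'' at the i-th knot. Here h = (1, 3) and Δ = (-3, -2/3), so the interior equations h_(i-1)·M_(i-1) + 2(h_(i-1)+h_i)·M_i + h_i·M_(i+1) = 6(Δ_i − Δ_(i-1)) read
  1·M_0 + 8·M_1 + 3·M_2 = 6(Δ_1 - Δ_0) = 14
Natural end conditions: M_0 = M_2 = 0.
Hence M_0 = 0, M_1 = 7/4, M_2 = 0.
On [1, 2], p(x) = 1 - 79/24·(x - 1) + 0·(x - 1)² + 7/24·(x - 1)³.
With (x - 1) = 1/3: p(4/3) = -7/81.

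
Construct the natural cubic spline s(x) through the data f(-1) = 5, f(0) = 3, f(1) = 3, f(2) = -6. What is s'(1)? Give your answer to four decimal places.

Write M_i for s''(x_i). With h_i = 1, 1, 1 and divided differences Δ_i = -2, 0, -9, the continuity of s' gives the tridiagonal system
  1·M_0 + 4·M_1 + 1·M_2 = 6(Δ_1 - Δ_0) = 12
  1·M_1 + 4·M_2 + 1·M_3 = 6(Δ_2 - Δ_1) = -54
Natural end conditions: M_0 = M_3 = 0.
Hence M_0 = 0, M_1 = 34/5, M_2 = -76/5, M_3 = 0.
On [1, 2], s'(x) = b_2 + 2c_2·(x - 1) + 3d_2·(x - 1)² with b_2 = Δ_2 - h_2(2M_2 + M_3)/6 = -59/15, c_2 = M_2/2 = -38/5, d_2 = (M_3 - M_2)/(6h_2) = 38/15. So s'(1) = -59/15.

-3.9333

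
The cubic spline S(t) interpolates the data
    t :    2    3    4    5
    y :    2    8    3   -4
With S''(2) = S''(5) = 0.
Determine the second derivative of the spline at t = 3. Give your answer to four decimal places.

Put M_i = S'' at the i-th knot. Here h = (1, 1, 1) and Δ = (6, -5, -7), so the interior equations h_(i-1)·M_(i-1) + 2(h_(i-1)+h_i)·M_i + h_i·M_(i+1) = 6(Δ_i − Δ_(i-1)) read
  1·M_0 + 4·M_1 + 1·M_2 = 6(Δ_1 - Δ_0) = -66
  1·M_1 + 4·M_2 + 1·M_3 = 6(Δ_2 - Δ_1) = -12
Natural end conditions: M_0 = M_3 = 0.
Forward elimination and back-substitution give M_0 = 0, M_1 = -84/5, M_2 = 6/5, M_3 = 0.

-16.8000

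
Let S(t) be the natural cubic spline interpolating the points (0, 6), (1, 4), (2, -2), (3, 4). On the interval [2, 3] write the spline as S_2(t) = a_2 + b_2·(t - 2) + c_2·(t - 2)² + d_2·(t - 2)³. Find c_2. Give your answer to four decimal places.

10.4000

Put M_i = S'' at the i-th knot. Here h = (1, 1, 1) and Δ = (-2, -6, 6), so the interior equations h_(i-1)·M_(i-1) + 2(h_(i-1)+h_i)·M_i + h_i·M_(i+1) = 6(Δ_i − Δ_(i-1)) read
  1·M_0 + 4·M_1 + 1·M_2 = 6(Δ_1 - Δ_0) = -24
  1·M_1 + 4·M_2 + 1·M_3 = 6(Δ_2 - Δ_1) = 72
Natural end conditions: M_0 = M_3 = 0.
Hence M_0 = 0, M_1 = -56/5, M_2 = 104/5, M_3 = 0.
On [2, 3], with S_2(t) = a_2 + b_2·(t - 2) + c_2·(t - 2)² + d_2·(t - 2)³: c_2 = M_2/2 = 52/5, d_2 = (M_3 - M_2)/(6h_2) = -52/15, b_2 = Δ_2 - h_2(2M_2 + M_3)/6 = -14/15.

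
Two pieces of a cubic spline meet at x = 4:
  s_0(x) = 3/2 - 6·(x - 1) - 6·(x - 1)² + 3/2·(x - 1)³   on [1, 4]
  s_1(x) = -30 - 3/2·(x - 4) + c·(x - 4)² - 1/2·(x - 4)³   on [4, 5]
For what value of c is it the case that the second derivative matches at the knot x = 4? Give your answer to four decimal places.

7.5000

s_0''(x) = -12 + 9·(x - 1), so s_0''(4) = 15. On the right, s_1''(4) = 2c, so c = 15/2.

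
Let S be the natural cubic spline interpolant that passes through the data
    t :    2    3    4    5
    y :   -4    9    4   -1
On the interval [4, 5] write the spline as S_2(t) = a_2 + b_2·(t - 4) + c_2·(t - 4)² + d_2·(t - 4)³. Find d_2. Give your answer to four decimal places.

With M_i denoting the second derivative at x_i, h_i = 1, 1, 1, and Δ_i = (y_(i+1) − y_i)/h_i = 13, -5, -5:
  1·M_0 + 4·M_1 + 1·M_2 = 6(Δ_1 - Δ_0) = -108
  1·M_1 + 4·M_2 + 1·M_3 = 6(Δ_2 - Δ_1) = 0
Natural end conditions: M_0 = M_3 = 0.
Solving: M_0 = 0, M_1 = -144/5, M_2 = 36/5, M_3 = 0.
On [4, 5], with S_2(t) = a_2 + b_2·(t - 4) + c_2·(t - 4)² + d_2·(t - 4)³: c_2 = M_2/2 = 18/5, d_2 = (M_3 - M_2)/(6h_2) = -6/5, b_2 = Δ_2 - h_2(2M_2 + M_3)/6 = -37/5.

-1.2000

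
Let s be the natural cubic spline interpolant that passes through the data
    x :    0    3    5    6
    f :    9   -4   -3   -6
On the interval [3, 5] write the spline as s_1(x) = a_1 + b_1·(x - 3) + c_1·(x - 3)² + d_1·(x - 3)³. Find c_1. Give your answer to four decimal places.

Put σ_i = s'' at the i-th knot. Here h = (3, 2, 1) and Δ = (-13/3, 1/2, -3), so the interior equations h_(i-1)·σ_(i-1) + 2(h_(i-1)+h_i)·σ_i + h_i·σ_(i+1) = 6(Δ_i − Δ_(i-1)) read
  3·σ_0 + 10·σ_1 + 2·σ_2 = 6(Δ_1 - Δ_0) = 29
  2·σ_1 + 6·σ_2 + 1·σ_3 = 6(Δ_2 - Δ_1) = -21
Natural end conditions: σ_0 = σ_3 = 0.
Hence σ_0 = 0, σ_1 = 27/7, σ_2 = -67/14, σ_3 = 0.
On [3, 5], with s_1(x) = a_1 + b_1·(x - 3) + c_1·(x - 3)² + d_1·(x - 3)³: c_1 = σ_1/2 = 27/14, d_1 = (σ_2 - σ_1)/(6h_1) = -121/168, b_1 = Δ_1 - h_1(2σ_1 + σ_2)/6 = -10/21.

1.9286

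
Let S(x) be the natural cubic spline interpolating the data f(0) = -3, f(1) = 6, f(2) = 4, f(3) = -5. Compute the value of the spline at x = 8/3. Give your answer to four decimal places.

Put M_i = S'' at the i-th knot. Here h = (1, 1, 1) and Δ = (9, -2, -9), so the interior equations h_(i-1)·M_(i-1) + 2(h_(i-1)+h_i)·M_i + h_i·M_(i+1) = 6(Δ_i − Δ_(i-1)) read
  1·M_0 + 4·M_1 + 1·M_2 = 6(Δ_1 - Δ_0) = -66
  1·M_1 + 4·M_2 + 1·M_3 = 6(Δ_2 - Δ_1) = -42
Natural end conditions: M_0 = M_3 = 0.
Solving the tridiagonal system: M_0 = 0, M_1 = -74/5, M_2 = -34/5, M_3 = 0.
On [2, 3], S(x) = 4 - 101/15·(x - 2) - 17/5·(x - 2)² + 17/15·(x - 2)³.
With (x - 2) = 2/3: S(8/3) = -674/405.

-1.6642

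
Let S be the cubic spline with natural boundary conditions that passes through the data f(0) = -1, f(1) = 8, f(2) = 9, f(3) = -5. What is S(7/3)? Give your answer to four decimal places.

5.6173

With m_i denoting the second derivative at x_i, h_i = 1, 1, 1, and Δ_i = (y_(i+1) − y_i)/h_i = 9, 1, -14:
  1·m_0 + 4·m_1 + 1·m_2 = 6(Δ_1 - Δ_0) = -48
  1·m_1 + 4·m_2 + 1·m_3 = 6(Δ_2 - Δ_1) = -90
Natural end conditions: m_0 = m_3 = 0.
Solving: m_0 = 0, m_1 = -34/5, m_2 = -104/5, m_3 = 0.
On [2, 3], S(x) = 9 - 106/15·(x - 2) - 52/5·(x - 2)² + 52/15·(x - 2)³.
With (x - 2) = 1/3: S(7/3) = 455/81.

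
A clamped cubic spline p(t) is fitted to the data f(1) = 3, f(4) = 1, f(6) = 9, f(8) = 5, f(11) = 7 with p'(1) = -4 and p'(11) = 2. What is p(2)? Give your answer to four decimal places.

With m_i denoting the second derivative at x_i, h_i = 3, 2, 2, 3, and Δ_i = (y_(i+1) − y_i)/h_i = -2/3, 4, -2, 2/3:
  3·m_0 + 10·m_1 + 2·m_2 = 6(Δ_1 - Δ_0) = 28
  2·m_1 + 8·m_2 + 2·m_3 = 6(Δ_2 - Δ_1) = -36
  2·m_2 + 10·m_3 + 3·m_4 = 6(Δ_3 - Δ_2) = 16
Clamped end conditions give two more equations: 2h_0·m_0 + h_0·m_1 = 6(Δ_0 - p'(1)) = 20 and h_3·m_3 + 2h_3·m_4 = 6(p'(11) - Δ_3) = 8.
Solving: m_0 = 397/255, m_1 = 302/85, m_2 = -61/10, m_3 = 242/85, m_4 = -23/255.
On [1, 4], p(t) = 3 - 4·(t - 1) + 397/510·(t - 1)² + 509/4590·(t - 1)³.
With (t - 1) = 1: p(2) = -254/2295.

-0.1107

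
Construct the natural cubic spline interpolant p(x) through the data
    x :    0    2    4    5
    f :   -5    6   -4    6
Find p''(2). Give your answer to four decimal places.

Let M_i = p''(x_i). Step sizes h_i = 2, 2, 1; slopes of the chords Δ_i = (y_(i+1) - y_i)/h_i = 11/2, -5, 10.
  2·M_0 + 8·M_1 + 2·M_2 = 6(Δ_1 - Δ_0) = -63
  2·M_1 + 6·M_2 + 1·M_3 = 6(Δ_2 - Δ_1) = 90
Natural end conditions: M_0 = M_3 = 0.
Forward elimination and back-substitution give M_0 = 0, M_1 = -279/22, M_2 = 423/22, M_3 = 0.

-12.6818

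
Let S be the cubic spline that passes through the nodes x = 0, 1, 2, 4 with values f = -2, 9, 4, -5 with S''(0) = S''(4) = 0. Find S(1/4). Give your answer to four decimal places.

1.7334

With M_i denoting the second derivative at x_i, h_i = 1, 1, 2, and Δ_i = (y_(i+1) − y_i)/h_i = 11, -5, -9/2:
  1·M_0 + 4·M_1 + 1·M_2 = 6(Δ_1 - Δ_0) = -96
  1·M_1 + 6·M_2 + 2·M_3 = 6(Δ_2 - Δ_1) = 3
Natural end conditions: M_0 = M_3 = 0.
Hence M_0 = 0, M_1 = -579/23, M_2 = 108/23, M_3 = 0.
On [0, 1], S(x) = -2 + 699/46·x + 0·x² - 193/46·x³.
With x = 1/4: S(1/4) = 5103/2944.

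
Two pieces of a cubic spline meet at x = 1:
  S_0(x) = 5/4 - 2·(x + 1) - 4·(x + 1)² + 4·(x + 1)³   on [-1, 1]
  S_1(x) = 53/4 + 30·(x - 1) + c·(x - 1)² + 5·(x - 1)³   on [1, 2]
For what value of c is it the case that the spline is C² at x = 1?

S_0''(x) = -8 + 24·(x + 1), so S_0''(1) = 40. On the right, S_1''(1) = 2c, so c = 20.

20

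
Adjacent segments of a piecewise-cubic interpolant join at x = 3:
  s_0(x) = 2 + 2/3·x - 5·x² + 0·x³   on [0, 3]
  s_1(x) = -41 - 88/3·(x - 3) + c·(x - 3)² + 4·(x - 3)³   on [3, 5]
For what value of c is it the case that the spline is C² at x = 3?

-5

s_0''(x) = -10 + 0·x, so s_0''(3) = -10. On the right, s_1''(3) = 2c, so c = -5.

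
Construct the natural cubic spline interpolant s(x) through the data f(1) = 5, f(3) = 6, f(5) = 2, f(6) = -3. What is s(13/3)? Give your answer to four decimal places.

Put m_i = s'' at the i-th knot. Here h = (2, 2, 1) and Δ = (1/2, -2, -5), so the interior equations h_(i-1)·m_(i-1) + 2(h_(i-1)+h_i)·m_i + h_i·m_(i+1) = 6(Δ_i − Δ_(i-1)) read
  2·m_0 + 8·m_1 + 2·m_2 = 6(Δ_1 - Δ_0) = -15
  2·m_1 + 6·m_2 + 1·m_3 = 6(Δ_2 - Δ_1) = -18
Natural end conditions: m_0 = m_3 = 0.
Forward elimination and back-substitution give m_0 = 0, m_1 = -27/22, m_2 = -57/22, m_3 = 0.
On [3, 5], s(x) = 6 - 7/22·(x - 3) - 27/44·(x - 3)² - 5/44·(x - 3)³.
With (x - 3) = 4/3: s(13/3) = 1252/297.

4.2155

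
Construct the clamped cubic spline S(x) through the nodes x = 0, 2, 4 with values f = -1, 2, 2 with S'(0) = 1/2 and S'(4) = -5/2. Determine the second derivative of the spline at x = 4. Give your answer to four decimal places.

Put M_i = S'' at the i-th knot. Here h = (2, 2) and Δ = (3/2, 0), so the interior equations h_(i-1)·M_(i-1) + 2(h_(i-1)+h_i)·M_i + h_i·M_(i+1) = 6(Δ_i − Δ_(i-1)) read
  2·M_0 + 8·M_1 + 2·M_2 = 6(Δ_1 - Δ_0) = -9
Clamped end conditions give two more equations: 2h_0·M_0 + h_0·M_1 = 6(Δ_0 - S'(0)) = 6 and h_1·M_1 + 2h_1·M_2 = 6(S'(4) - Δ_1) = -15.
Solving: M_0 = 15/8, M_1 = -3/4, M_2 = -27/8.

-3.3750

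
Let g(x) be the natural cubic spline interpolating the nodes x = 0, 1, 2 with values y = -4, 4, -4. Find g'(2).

Let M_i = g''(x_i). Step sizes h_i = 1, 1; slopes of the chords Δ_i = (y_(i+1) - y_i)/h_i = 8, -8.
  1·M_0 + 4·M_1 + 1·M_2 = 6(Δ_1 - Δ_0) = -96
Natural end conditions: M_0 = M_2 = 0.
Solving: M_0 = 0, M_1 = -24, M_2 = 0.
On [1, 2], g'(x) = b_1 + 2c_1·(x - 1) + 3d_1·(x - 1)² with b_1 = Δ_1 - h_1(2M_1 + M_2)/6 = 0, c_1 = M_1/2 = -12, d_1 = (M_2 - M_1)/(6h_1) = 4. So g'(2) = -12.

-12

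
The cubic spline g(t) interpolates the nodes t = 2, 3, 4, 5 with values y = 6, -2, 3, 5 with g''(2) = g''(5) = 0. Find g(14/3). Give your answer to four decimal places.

4.8272

Put M_i = g'' at the i-th knot. Here h = (1, 1, 1) and Δ = (-8, 5, 2), so the interior equations h_(i-1)·M_(i-1) + 2(h_(i-1)+h_i)·M_i + h_i·M_(i+1) = 6(Δ_i − Δ_(i-1)) read
  1·M_0 + 4·M_1 + 1·M_2 = 6(Δ_1 - Δ_0) = 78
  1·M_1 + 4·M_2 + 1·M_3 = 6(Δ_2 - Δ_1) = -18
Natural end conditions: M_0 = M_3 = 0.
Forward elimination and back-substitution give M_0 = 0, M_1 = 22, M_2 = -10, M_3 = 0.
On [4, 5], g(t) = 3 + 16/3·(t - 4) - 5·(t - 4)² + 5/3·(t - 4)³.
With (t - 4) = 2/3: g(14/3) = 391/81.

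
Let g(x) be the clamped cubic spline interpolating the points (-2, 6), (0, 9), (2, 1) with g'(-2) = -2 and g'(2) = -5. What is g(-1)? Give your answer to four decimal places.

7.0313

With σ_i denoting the second derivative at x_i, h_i = 2, 2, and Δ_i = (y_(i+1) − y_i)/h_i = 3/2, -4:
  2·σ_0 + 8·σ_1 + 2·σ_2 = 6(Δ_1 - Δ_0) = -33
Clamped end conditions give two more equations: 2h_0·σ_0 + h_0·σ_1 = 6(Δ_0 - g'(-2)) = 21 and h_1·σ_1 + 2h_1·σ_2 = 6(g'(2) - Δ_1) = -6.
Forward elimination and back-substitution give σ_0 = 69/8, σ_1 = -27/4, σ_2 = 15/8.
On [-2, 0], g(x) = 6 - 2·(x + 2) + 69/16·(x + 2)² - 41/32·(x + 2)³.
With (x + 2) = 1: g(-1) = 225/32.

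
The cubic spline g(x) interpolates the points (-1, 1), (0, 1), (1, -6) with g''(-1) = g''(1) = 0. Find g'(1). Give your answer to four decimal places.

Put M_i = g'' at the i-th knot. Here h = (1, 1) and Δ = (0, -7), so the interior equations h_(i-1)·M_(i-1) + 2(h_(i-1)+h_i)·M_i + h_i·M_(i+1) = 6(Δ_i − Δ_(i-1)) read
  1·M_0 + 4·M_1 + 1·M_2 = 6(Δ_1 - Δ_0) = -42
Natural end conditions: M_0 = M_2 = 0.
Solving the tridiagonal system: M_0 = 0, M_1 = -21/2, M_2 = 0.
On [0, 1], g'(x) = b_1 + 2c_1·x + 3d_1·x² with b_1 = Δ_1 - h_1(2M_1 + M_2)/6 = -7/2, c_1 = M_1/2 = -21/4, d_1 = (M_2 - M_1)/(6h_1) = 7/4. So g'(1) = -35/4.

-8.7500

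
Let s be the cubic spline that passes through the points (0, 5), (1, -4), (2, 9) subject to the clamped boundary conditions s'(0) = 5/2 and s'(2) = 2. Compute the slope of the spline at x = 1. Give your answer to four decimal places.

1.8750

Write M_i for s''(x_i). With h_i = 1, 1 and divided differences Δ_i = -9, 13, the continuity of s' gives the tridiagonal system
  1·M_0 + 4·M_1 + 1·M_2 = 6(Δ_1 - Δ_0) = 132
Clamped end conditions give two more equations: 2h_0·M_0 + h_0·M_1 = 6(Δ_0 - s'(0)) = -69 and h_1·M_1 + 2h_1·M_2 = 6(s'(2) - Δ_1) = -66.
Solving the tridiagonal system: M_0 = -271/4, M_1 = 133/2, M_2 = -265/4.
On [1, 2], s'(x) = b_1 + 2c_1·(x - 1) + 3d_1·(x - 1)² with b_1 = Δ_1 - h_1(2M_1 + M_2)/6 = 15/8, c_1 = M_1/2 = 133/4, d_1 = (M_2 - M_1)/(6h_1) = -177/8. So s'(1) = 15/8.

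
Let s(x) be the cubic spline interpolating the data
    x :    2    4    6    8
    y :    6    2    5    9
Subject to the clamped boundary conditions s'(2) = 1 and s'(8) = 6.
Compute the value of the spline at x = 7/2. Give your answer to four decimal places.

2.9906

Let M_i = s''(x_i). Step sizes h_i = 2, 2, 2; slopes of the chords Δ_i = (y_(i+1) - y_i)/h_i = -2, 3/2, 2.
  2·M_0 + 8·M_1 + 2·M_2 = 6(Δ_1 - Δ_0) = 21
  2·M_1 + 8·M_2 + 2·M_3 = 6(Δ_2 - Δ_1) = 3
Clamped end conditions give two more equations: 2h_0·M_0 + h_0·M_1 = 6(Δ_0 - s'(2)) = -18 and h_2·M_2 + 2h_2·M_3 = 6(s'(8) - Δ_2) = 24.
Solving: M_0 = -211/30, M_1 = 76/15, M_2 = -41/15, M_3 = 221/30.
On [2, 4], s(x) = 6 + 1·(x - 2) - 211/60·(x - 2)² + 121/120·(x - 2)³.
With (x - 2) = 3/2: s(7/2) = 957/320.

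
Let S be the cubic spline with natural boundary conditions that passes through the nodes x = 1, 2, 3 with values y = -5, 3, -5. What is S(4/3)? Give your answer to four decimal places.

Write M_i for S''(x_i). With h_i = 1, 1 and divided differences Δ_i = 8, -8, the continuity of S' gives the tridiagonal system
  1·M_0 + 4·M_1 + 1·M_2 = 6(Δ_1 - Δ_0) = -96
Natural end conditions: M_0 = M_2 = 0.
Solving the tridiagonal system: M_0 = 0, M_1 = -24, M_2 = 0.
On [1, 2], S(x) = -5 + 12·(x - 1) + 0·(x - 1)² - 4·(x - 1)³.
With (x - 1) = 1/3: S(4/3) = -31/27.

-1.1481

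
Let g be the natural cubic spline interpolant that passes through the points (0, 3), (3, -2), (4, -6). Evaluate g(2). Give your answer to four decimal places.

0.6389

Put σ_i = g'' at the i-th knot. Here h = (3, 1) and Δ = (-5/3, -4), so the interior equations h_(i-1)·σ_(i-1) + 2(h_(i-1)+h_i)·σ_i + h_i·σ_(i+1) = 6(Δ_i − Δ_(i-1)) read
  3·σ_0 + 8·σ_1 + 1·σ_2 = 6(Δ_1 - Δ_0) = -14
Natural end conditions: σ_0 = σ_2 = 0.
Forward elimination and back-substitution give σ_0 = 0, σ_1 = -7/4, σ_2 = 0.
On [0, 3], g(x) = 3 - 19/24·x + 0·x² - 7/72·x³.
With x = 2: g(2) = 23/36.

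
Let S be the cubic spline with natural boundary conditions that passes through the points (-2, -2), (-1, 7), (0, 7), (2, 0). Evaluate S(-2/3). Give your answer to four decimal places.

7.8776

With m_i denoting the second derivative at x_i, h_i = 1, 1, 2, and Δ_i = (y_(i+1) − y_i)/h_i = 9, 0, -7/2:
  1·m_0 + 4·m_1 + 1·m_2 = 6(Δ_1 - Δ_0) = -54
  1·m_1 + 6·m_2 + 2·m_3 = 6(Δ_2 - Δ_1) = -21
Natural end conditions: m_0 = m_3 = 0.
Forward elimination and back-substitution give m_0 = 0, m_1 = -303/23, m_2 = -30/23, m_3 = 0.
On [-1, 0], S(x) = 7 + 106/23·(x + 1) - 303/46·(x + 1)² + 91/46·(x + 1)³.
With (x + 1) = 1/3: S(-2/3) = 4892/621.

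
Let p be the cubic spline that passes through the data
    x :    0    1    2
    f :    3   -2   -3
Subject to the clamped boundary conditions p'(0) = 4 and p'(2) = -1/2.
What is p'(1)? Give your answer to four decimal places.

Put M_i = p'' at the i-th knot. Here h = (1, 1) and Δ = (-5, -1), so the interior equations h_(i-1)·M_(i-1) + 2(h_(i-1)+h_i)·M_i + h_i·M_(i+1) = 6(Δ_i − Δ_(i-1)) read
  1·M_0 + 4·M_1 + 1·M_2 = 6(Δ_1 - Δ_0) = 24
Clamped end conditions give two more equations: 2h_0·M_0 + h_0·M_1 = 6(Δ_0 - p'(0)) = -54 and h_1·M_1 + 2h_1·M_2 = 6(p'(2) - Δ_1) = 3.
Hence M_0 = -141/4, M_1 = 33/2, M_2 = -27/4.
On [1, 2], p'(x) = b_1 + 2c_1·(x - 1) + 3d_1·(x - 1)² with b_1 = Δ_1 - h_1(2M_1 + M_2)/6 = -43/8, c_1 = M_1/2 = 33/4, d_1 = (M_2 - M_1)/(6h_1) = -31/8. So p'(1) = -43/8.

-5.3750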